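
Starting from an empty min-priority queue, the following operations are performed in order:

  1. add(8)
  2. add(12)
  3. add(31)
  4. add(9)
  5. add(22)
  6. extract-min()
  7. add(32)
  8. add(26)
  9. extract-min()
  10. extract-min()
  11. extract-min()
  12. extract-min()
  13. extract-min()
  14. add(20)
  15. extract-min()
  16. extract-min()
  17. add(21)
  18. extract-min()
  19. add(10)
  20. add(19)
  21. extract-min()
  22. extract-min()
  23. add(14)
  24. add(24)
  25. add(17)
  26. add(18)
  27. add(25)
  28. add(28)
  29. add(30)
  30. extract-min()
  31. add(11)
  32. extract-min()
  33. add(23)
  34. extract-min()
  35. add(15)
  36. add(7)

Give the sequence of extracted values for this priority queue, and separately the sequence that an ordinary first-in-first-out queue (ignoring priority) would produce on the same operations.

priority queue: 8, 9, 12, 22, 26, 31, 20, 32, 21, 10, 19, 14, 11, 17; FIFO queue: 8 → 12 → 31 → 9 → 22 → 32 → 26 → 20 → 21 → 10 → 19 → 14 → 24 → 17

insert 8 → {8}
insert 12 → {8, 12}
insert 31 → {8, 12, 31}
insert 9 → {8, 9, 12, 31}
insert 22 → {8, 9, 12, 22, 31}
extract-min → 8; now {9, 12, 22, 31}
insert 32 → {9, 12, 22, 31, 32}
insert 26 → {9, 12, 22, 26, 31, 32}
extract-min → 9; now {12, 22, 26, 31, 32}
extract-min → 12; now {22, 26, 31, 32}
extract-min → 22; now {26, 31, 32}
extract-min → 26; now {31, 32}
extract-min → 31; now {32}
insert 20 → {20, 32}
extract-min → 20; now {32}
extract-min → 32; now {}
insert 21 → {21}
extract-min → 21; now {}
insert 10 → {10}
insert 19 → {10, 19}
extract-min → 10; now {19}
extract-min → 19; now {}
insert 14 → {14}
insert 24 → {14, 24}
insert 17 → {14, 17, 24}
insert 18 → {14, 17, 18, 24}
insert 25 → {14, 17, 18, 24, 25}
insert 28 → {14, 17, 18, 24, 25, 28}
insert 30 → {14, 17, 18, 24, 25, 28, 30}
extract-min → 14; now {17, 18, 24, 25, 28, 30}
insert 11 → {11, 17, 18, 24, 25, 28, 30}
extract-min → 11; now {17, 18, 24, 25, 28, 30}
insert 23 → {17, 18, 23, 24, 25, 28, 30}
extract-min → 17; now {18, 23, 24, 25, 28, 30}
insert 15 → {15, 18, 23, 24, 25, 28, 30}
insert 7 → {7, 15, 18, 23, 24, 25, 28, 30}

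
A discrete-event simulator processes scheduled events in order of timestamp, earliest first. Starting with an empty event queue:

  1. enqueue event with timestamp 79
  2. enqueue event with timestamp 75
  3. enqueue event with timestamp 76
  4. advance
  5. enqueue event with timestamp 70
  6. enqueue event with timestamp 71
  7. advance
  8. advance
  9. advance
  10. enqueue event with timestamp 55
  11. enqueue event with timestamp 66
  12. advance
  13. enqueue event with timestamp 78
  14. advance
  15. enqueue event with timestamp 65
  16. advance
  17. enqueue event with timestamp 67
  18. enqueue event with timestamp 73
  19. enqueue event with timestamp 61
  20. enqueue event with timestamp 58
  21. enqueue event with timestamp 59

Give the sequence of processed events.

75 → 70 → 71 → 76 → 55 → 66 → 65

insert 79 → {79}
insert 75 → {75, 79}
insert 76 → {75, 76, 79}
advance → 75; now {76, 79}
insert 70 → {70, 76, 79}
insert 71 → {70, 71, 76, 79}
advance → 70; now {71, 76, 79}
advance → 71; now {76, 79}
advance → 76; now {79}
insert 55 → {55, 79}
insert 66 → {55, 66, 79}
advance → 55; now {66, 79}
insert 78 → {66, 78, 79}
advance → 66; now {78, 79}
insert 65 → {65, 78, 79}
advance → 65; now {78, 79}
insert 67 → {67, 78, 79}
insert 73 → {67, 73, 78, 79}
insert 61 → {61, 67, 73, 78, 79}
insert 58 → {58, 61, 67, 73, 78, 79}
insert 59 → {58, 59, 61, 67, 73, 78, 79}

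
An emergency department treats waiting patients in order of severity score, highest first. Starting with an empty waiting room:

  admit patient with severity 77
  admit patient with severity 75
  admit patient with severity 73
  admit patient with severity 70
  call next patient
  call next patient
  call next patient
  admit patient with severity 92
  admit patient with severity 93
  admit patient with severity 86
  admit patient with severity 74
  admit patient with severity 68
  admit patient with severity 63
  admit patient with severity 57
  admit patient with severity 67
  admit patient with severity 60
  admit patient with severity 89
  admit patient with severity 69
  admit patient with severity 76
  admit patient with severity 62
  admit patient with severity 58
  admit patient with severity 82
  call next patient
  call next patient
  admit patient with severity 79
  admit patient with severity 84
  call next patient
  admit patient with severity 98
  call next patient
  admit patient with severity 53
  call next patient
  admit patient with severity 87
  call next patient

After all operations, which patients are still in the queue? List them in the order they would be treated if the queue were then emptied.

[84, 82, 79, 76, 74, 70, 69, 68, 67, 63, 62, 60, 58, 57, 53]

insert 77 → {77}
insert 75 → {77, 75}
insert 73 → {77, 75, 73}
insert 70 → {77, 75, 73, 70}
call next patient → 77; now {75, 73, 70}
call next patient → 75; now {73, 70}
call next patient → 73; now {70}
insert 92 → {92, 70}
insert 93 → {93, 92, 70}
insert 86 → {93, 92, 86, 70}
insert 74 → {93, 92, 86, 74, 70}
insert 68 → {93, 92, 86, 74, 70, 68}
insert 63 → {93, 92, 86, 74, 70, 68, 63}
insert 57 → {93, 92, 86, 74, 70, 68, 63, 57}
insert 67 → {93, 92, 86, 74, 70, 68, 67, 63, 57}
insert 60 → {93, 92, 86, 74, 70, 68, 67, 63, 60, 57}
insert 89 → {93, 92, 89, 86, 74, 70, 68, 67, 63, 60, 57}
insert 69 → {93, 92, 89, 86, 74, 70, 69, 68, 67, 63, 60, 57}
insert 76 → {93, 92, 89, 86, 76, 74, 70, 69, 68, 67, 63, 60, 57}
insert 62 → {93, 92, 89, 86, 76, 74, 70, 69, 68, 67, 63, 62, 60, 57}
insert 58 → {93, 92, 89, 86, 76, 74, 70, 69, 68, 67, 63, 62, 60, 58, 57}
insert 82 → {93, 92, 89, 86, 82, 76, 74, 70, 69, 68, 67, 63, 62, 60, 58, 57}
call next patient → 93; now {92, 89, 86, 82, 76, 74, 70, 69, 68, 67, 63, 62, 60, 58, 57}
call next patient → 92; now {89, 86, 82, 76, 74, 70, 69, 68, 67, 63, 62, 60, 58, 57}
insert 79 → {89, 86, 82, 79, 76, 74, 70, 69, 68, 67, 63, 62, 60, 58, 57}
insert 84 → {89, 86, 84, 82, 79, 76, 74, 70, 69, 68, 67, 63, 62, 60, 58, 57}
call next patient → 89; now {86, 84, 82, 79, 76, 74, 70, 69, 68, 67, 63, 62, 60, 58, 57}
insert 98 → {98, 86, 84, 82, 79, 76, 74, 70, 69, 68, 67, 63, 62, 60, 58, 57}
call next patient → 98; now {86, 84, 82, 79, 76, 74, 70, 69, 68, 67, 63, 62, 60, 58, 57}
insert 53 → {86, 84, 82, 79, 76, 74, 70, 69, 68, 67, 63, 62, 60, 58, 57, 53}
call next patient → 86; now {84, 82, 79, 76, 74, 70, 69, 68, 67, 63, 62, 60, 58, 57, 53}
insert 87 → {87, 84, 82, 79, 76, 74, 70, 69, 68, 67, 63, 62, 60, 58, 57, 53}
call next patient → 87; now {84, 82, 79, 76, 74, 70, 69, 68, 67, 63, 62, 60, 58, 57, 53}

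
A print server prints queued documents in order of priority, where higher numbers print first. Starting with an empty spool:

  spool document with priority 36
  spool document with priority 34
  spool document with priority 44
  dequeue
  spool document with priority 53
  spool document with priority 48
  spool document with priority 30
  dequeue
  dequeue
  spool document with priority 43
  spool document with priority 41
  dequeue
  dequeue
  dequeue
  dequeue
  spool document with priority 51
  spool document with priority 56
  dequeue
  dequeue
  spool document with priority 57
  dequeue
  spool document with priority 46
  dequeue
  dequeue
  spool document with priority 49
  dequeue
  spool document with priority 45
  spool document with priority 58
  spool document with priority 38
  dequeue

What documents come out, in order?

insert 36 → {36}
insert 34 → {36, 34}
insert 44 → {44, 36, 34}
dequeue → 44; now {36, 34}
insert 53 → {53, 36, 34}
insert 48 → {53, 48, 36, 34}
insert 30 → {53, 48, 36, 34, 30}
dequeue → 53; now {48, 36, 34, 30}
dequeue → 48; now {36, 34, 30}
insert 43 → {43, 36, 34, 30}
insert 41 → {43, 41, 36, 34, 30}
dequeue → 43; now {41, 36, 34, 30}
dequeue → 41; now {36, 34, 30}
dequeue → 36; now {34, 30}
dequeue → 34; now {30}
insert 51 → {51, 30}
insert 56 → {56, 51, 30}
dequeue → 56; now {51, 30}
dequeue → 51; now {30}
insert 57 → {57, 30}
dequeue → 57; now {30}
insert 46 → {46, 30}
dequeue → 46; now {30}
dequeue → 30; now {}
insert 49 → {49}
dequeue → 49; now {}
insert 45 → {45}
insert 58 → {58, 45}
insert 38 → {58, 45, 38}
dequeue → 58; now {45, 38}

44, 53, 48, 43, 41, 36, 34, 56, 51, 57, 46, 30, 49, 58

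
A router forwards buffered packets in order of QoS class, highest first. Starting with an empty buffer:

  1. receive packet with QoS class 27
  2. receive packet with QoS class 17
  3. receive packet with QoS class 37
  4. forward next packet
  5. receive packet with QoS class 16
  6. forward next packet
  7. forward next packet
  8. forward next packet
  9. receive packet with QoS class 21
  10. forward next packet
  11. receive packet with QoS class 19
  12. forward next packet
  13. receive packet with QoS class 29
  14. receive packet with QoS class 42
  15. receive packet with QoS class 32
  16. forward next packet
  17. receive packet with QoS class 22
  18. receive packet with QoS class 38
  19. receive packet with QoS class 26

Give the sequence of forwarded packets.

insert 27 → {27}
insert 17 → {27, 17}
insert 37 → {37, 27, 17}
forward next packet → 37; now {27, 17}
insert 16 → {27, 17, 16}
forward next packet → 27; now {17, 16}
forward next packet → 17; now {16}
forward next packet → 16; now {}
insert 21 → {21}
forward next packet → 21; now {}
insert 19 → {19}
forward next packet → 19; now {}
insert 29 → {29}
insert 42 → {42, 29}
insert 32 → {42, 32, 29}
forward next packet → 42; now {32, 29}
insert 22 → {32, 29, 22}
insert 38 → {38, 32, 29, 22}
insert 26 → {38, 32, 29, 26, 22}

[37, 27, 17, 16, 21, 19, 42]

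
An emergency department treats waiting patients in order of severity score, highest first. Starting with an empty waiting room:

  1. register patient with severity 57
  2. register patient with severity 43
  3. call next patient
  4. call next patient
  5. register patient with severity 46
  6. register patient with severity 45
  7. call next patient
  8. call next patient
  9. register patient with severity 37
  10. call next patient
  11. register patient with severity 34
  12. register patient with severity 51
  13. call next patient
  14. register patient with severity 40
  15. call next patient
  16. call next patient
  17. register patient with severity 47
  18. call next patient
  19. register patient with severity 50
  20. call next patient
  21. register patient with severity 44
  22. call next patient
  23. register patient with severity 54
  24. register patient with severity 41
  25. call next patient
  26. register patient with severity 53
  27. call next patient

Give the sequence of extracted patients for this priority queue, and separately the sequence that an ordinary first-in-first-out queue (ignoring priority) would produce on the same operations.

insert 57 → {57}
insert 43 → {57, 43}
call next patient → 57; now {43}
call next patient → 43; now {}
insert 46 → {46}
insert 45 → {46, 45}
call next patient → 46; now {45}
call next patient → 45; now {}
insert 37 → {37}
call next patient → 37; now {}
insert 34 → {34}
insert 51 → {51, 34}
call next patient → 51; now {34}
insert 40 → {40, 34}
call next patient → 40; now {34}
call next patient → 34; now {}
insert 47 → {47}
call next patient → 47; now {}
insert 50 → {50}
call next patient → 50; now {}
insert 44 → {44}
call next patient → 44; now {}
insert 54 → {54}
insert 41 → {54, 41}
call next patient → 54; now {41}
insert 53 → {53, 41}
call next patient → 53; now {41}

priority queue: [57, 43, 46, 45, 37, 51, 40, 34, 47, 50, 44, 54, 53]; FIFO queue: 57 → 43 → 46 → 45 → 37 → 34 → 51 → 40 → 47 → 50 → 44 → 54 → 41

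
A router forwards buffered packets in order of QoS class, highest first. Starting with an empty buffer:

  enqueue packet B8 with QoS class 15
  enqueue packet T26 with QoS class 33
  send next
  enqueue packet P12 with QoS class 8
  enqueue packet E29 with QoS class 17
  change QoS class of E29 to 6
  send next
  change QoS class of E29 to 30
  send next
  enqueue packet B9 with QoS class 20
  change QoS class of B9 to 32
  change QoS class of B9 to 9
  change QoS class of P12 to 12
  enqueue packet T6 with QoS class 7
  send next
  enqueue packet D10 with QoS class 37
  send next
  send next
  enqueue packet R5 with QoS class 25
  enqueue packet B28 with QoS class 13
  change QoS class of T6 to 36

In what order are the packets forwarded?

[T26, B8, E29, P12, D10, B9]

add B8 (QoS class 15) → {B8:15}
add T26 (QoS class 33) → {T26:33, B8:15}
send next → T26; now {B8:15}
add P12 (QoS class 8) → {B8:15, P12:8}
add E29 (QoS class 17) → {E29:17, B8:15, P12:8}
update E29 to QoS class 6 → {B8:15, P12:8, E29:6}
send next → B8; now {P12:8, E29:6}
update E29 to QoS class 30 → {E29:30, P12:8}
send next → E29; now {P12:8}
add B9 (QoS class 20) → {B9:20, P12:8}
update B9 to QoS class 32 → {B9:32, P12:8}
update B9 to QoS class 9 → {B9:9, P12:8}
update P12 to QoS class 12 → {P12:12, B9:9}
add T6 (QoS class 7) → {P12:12, B9:9, T6:7}
send next → P12; now {B9:9, T6:7}
add D10 (QoS class 37) → {D10:37, B9:9, T6:7}
send next → D10; now {B9:9, T6:7}
send next → B9; now {T6:7}
add R5 (QoS class 25) → {R5:25, T6:7}
add B28 (QoS class 13) → {R5:25, B28:13, T6:7}
update T6 to QoS class 36 → {T6:36, R5:25, B28:13}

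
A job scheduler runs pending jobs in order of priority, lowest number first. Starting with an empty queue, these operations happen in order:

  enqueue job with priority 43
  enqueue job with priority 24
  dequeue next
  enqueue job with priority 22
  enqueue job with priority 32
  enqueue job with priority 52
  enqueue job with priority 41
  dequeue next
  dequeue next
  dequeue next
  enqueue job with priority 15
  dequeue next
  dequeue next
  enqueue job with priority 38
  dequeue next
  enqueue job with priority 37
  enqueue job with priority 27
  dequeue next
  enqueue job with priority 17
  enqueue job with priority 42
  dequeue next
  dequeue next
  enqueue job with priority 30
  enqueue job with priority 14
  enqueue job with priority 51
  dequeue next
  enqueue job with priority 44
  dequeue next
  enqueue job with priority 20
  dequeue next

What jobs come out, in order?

insert 43 → {43}
insert 24 → {24, 43}
dequeue next → 24; now {43}
insert 22 → {22, 43}
insert 32 → {22, 32, 43}
insert 52 → {22, 32, 43, 52}
insert 41 → {22, 32, 41, 43, 52}
dequeue next → 22; now {32, 41, 43, 52}
dequeue next → 32; now {41, 43, 52}
dequeue next → 41; now {43, 52}
insert 15 → {15, 43, 52}
dequeue next → 15; now {43, 52}
dequeue next → 43; now {52}
insert 38 → {38, 52}
dequeue next → 38; now {52}
insert 37 → {37, 52}
insert 27 → {27, 37, 52}
dequeue next → 27; now {37, 52}
insert 17 → {17, 37, 52}
insert 42 → {17, 37, 42, 52}
dequeue next → 17; now {37, 42, 52}
dequeue next → 37; now {42, 52}
insert 30 → {30, 42, 52}
insert 14 → {14, 30, 42, 52}
insert 51 → {14, 30, 42, 51, 52}
dequeue next → 14; now {30, 42, 51, 52}
insert 44 → {30, 42, 44, 51, 52}
dequeue next → 30; now {42, 44, 51, 52}
insert 20 → {20, 42, 44, 51, 52}
dequeue next → 20; now {42, 44, 51, 52}

[24, 22, 32, 41, 15, 43, 38, 27, 17, 37, 14, 30, 20]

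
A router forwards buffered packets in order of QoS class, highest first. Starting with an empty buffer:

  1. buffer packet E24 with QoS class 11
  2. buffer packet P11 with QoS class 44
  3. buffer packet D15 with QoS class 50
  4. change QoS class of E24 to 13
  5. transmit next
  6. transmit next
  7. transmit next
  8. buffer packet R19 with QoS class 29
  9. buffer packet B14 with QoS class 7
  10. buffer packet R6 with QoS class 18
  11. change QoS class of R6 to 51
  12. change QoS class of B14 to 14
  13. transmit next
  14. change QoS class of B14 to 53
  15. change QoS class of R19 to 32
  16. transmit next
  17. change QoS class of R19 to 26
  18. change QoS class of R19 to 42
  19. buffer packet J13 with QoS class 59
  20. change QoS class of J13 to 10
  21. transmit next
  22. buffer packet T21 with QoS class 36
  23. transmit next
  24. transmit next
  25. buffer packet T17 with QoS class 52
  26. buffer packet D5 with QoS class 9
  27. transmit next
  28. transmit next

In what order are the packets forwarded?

add E24 (QoS class 11) → {E24:11}
add P11 (QoS class 44) → {P11:44, E24:11}
add D15 (QoS class 50) → {D15:50, P11:44, E24:11}
update E24 to QoS class 13 → {D15:50, P11:44, E24:13}
transmit next → D15; now {P11:44, E24:13}
transmit next → P11; now {E24:13}
transmit next → E24; now {}
add R19 (QoS class 29) → {R19:29}
add B14 (QoS class 7) → {R19:29, B14:7}
add R6 (QoS class 18) → {R19:29, R6:18, B14:7}
update R6 to QoS class 51 → {R6:51, R19:29, B14:7}
update B14 to QoS class 14 → {R6:51, R19:29, B14:14}
transmit next → R6; now {R19:29, B14:14}
update B14 to QoS class 53 → {B14:53, R19:29}
update R19 to QoS class 32 → {B14:53, R19:32}
transmit next → B14; now {R19:32}
update R19 to QoS class 26 → {R19:26}
update R19 to QoS class 42 → {R19:42}
add J13 (QoS class 59) → {J13:59, R19:42}
update J13 to QoS class 10 → {R19:42, J13:10}
transmit next → R19; now {J13:10}
add T21 (QoS class 36) → {T21:36, J13:10}
transmit next → T21; now {J13:10}
transmit next → J13; now {}
add T17 (QoS class 52) → {T17:52}
add D5 (QoS class 9) → {T17:52, D5:9}
transmit next → T17; now {D5:9}
transmit next → D5; now {}

[D15, P11, E24, R6, B14, R19, T21, J13, T17, D5]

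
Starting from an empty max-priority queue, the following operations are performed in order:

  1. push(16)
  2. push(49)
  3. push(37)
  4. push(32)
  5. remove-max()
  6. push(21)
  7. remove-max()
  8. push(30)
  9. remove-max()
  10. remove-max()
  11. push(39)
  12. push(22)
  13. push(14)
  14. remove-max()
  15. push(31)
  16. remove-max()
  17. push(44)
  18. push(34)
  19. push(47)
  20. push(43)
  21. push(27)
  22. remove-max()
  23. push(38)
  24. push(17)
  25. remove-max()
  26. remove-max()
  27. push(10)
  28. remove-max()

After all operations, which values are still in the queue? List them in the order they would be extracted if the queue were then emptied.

insert 16 → {16}
insert 49 → {49, 16}
insert 37 → {49, 37, 16}
insert 32 → {49, 37, 32, 16}
remove-max → 49; now {37, 32, 16}
insert 21 → {37, 32, 21, 16}
remove-max → 37; now {32, 21, 16}
insert 30 → {32, 30, 21, 16}
remove-max → 32; now {30, 21, 16}
remove-max → 30; now {21, 16}
insert 39 → {39, 21, 16}
insert 22 → {39, 22, 21, 16}
insert 14 → {39, 22, 21, 16, 14}
remove-max → 39; now {22, 21, 16, 14}
insert 31 → {31, 22, 21, 16, 14}
remove-max → 31; now {22, 21, 16, 14}
insert 44 → {44, 22, 21, 16, 14}
insert 34 → {44, 34, 22, 21, 16, 14}
insert 47 → {47, 44, 34, 22, 21, 16, 14}
insert 43 → {47, 44, 43, 34, 22, 21, 16, 14}
insert 27 → {47, 44, 43, 34, 27, 22, 21, 16, 14}
remove-max → 47; now {44, 43, 34, 27, 22, 21, 16, 14}
insert 38 → {44, 43, 38, 34, 27, 22, 21, 16, 14}
insert 17 → {44, 43, 38, 34, 27, 22, 21, 17, 16, 14}
remove-max → 44; now {43, 38, 34, 27, 22, 21, 17, 16, 14}
remove-max → 43; now {38, 34, 27, 22, 21, 17, 16, 14}
insert 10 → {38, 34, 27, 22, 21, 17, 16, 14, 10}
remove-max → 38; now {34, 27, 22, 21, 17, 16, 14, 10}

[34, 27, 22, 21, 17, 16, 14, 10]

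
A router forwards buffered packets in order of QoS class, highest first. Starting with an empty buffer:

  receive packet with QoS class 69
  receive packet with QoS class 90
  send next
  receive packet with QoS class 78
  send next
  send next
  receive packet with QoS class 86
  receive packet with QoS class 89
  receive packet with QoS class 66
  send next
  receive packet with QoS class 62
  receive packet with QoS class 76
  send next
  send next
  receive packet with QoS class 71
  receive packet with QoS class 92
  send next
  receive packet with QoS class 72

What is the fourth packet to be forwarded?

insert 69 → {69}
insert 90 → {90, 69}
send next → 90; now {69}
insert 78 → {78, 69}
send next → 78; now {69}
send next → 69; now {}
insert 86 → {86}
insert 89 → {89, 86}
insert 66 → {89, 86, 66}
send next → 89; now {86, 66}
insert 62 → {86, 66, 62}
insert 76 → {86, 76, 66, 62}
send next → 86; now {76, 66, 62}
send next → 76; now {66, 62}
insert 71 → {71, 66, 62}
insert 92 → {92, 71, 66, 62}
send next → 92; now {71, 66, 62}
insert 72 → {72, 71, 66, 62}

89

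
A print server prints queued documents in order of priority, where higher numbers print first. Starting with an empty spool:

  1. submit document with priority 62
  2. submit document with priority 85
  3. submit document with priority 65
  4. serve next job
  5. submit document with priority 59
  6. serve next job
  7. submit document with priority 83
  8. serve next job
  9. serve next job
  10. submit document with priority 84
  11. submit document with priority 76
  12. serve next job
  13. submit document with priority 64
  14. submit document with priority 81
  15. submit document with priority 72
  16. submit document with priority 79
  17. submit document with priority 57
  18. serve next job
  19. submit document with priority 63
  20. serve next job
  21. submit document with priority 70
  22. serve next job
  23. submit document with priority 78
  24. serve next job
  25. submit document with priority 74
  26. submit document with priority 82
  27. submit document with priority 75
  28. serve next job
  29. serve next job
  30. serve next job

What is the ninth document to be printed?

78

insert 62 → {62}
insert 85 → {85, 62}
insert 65 → {85, 65, 62}
serve next job → 85; now {65, 62}
insert 59 → {65, 62, 59}
serve next job → 65; now {62, 59}
insert 83 → {83, 62, 59}
serve next job → 83; now {62, 59}
serve next job → 62; now {59}
insert 84 → {84, 59}
insert 76 → {84, 76, 59}
serve next job → 84; now {76, 59}
insert 64 → {76, 64, 59}
insert 81 → {81, 76, 64, 59}
insert 72 → {81, 76, 72, 64, 59}
insert 79 → {81, 79, 76, 72, 64, 59}
insert 57 → {81, 79, 76, 72, 64, 59, 57}
serve next job → 81; now {79, 76, 72, 64, 59, 57}
insert 63 → {79, 76, 72, 64, 63, 59, 57}
serve next job → 79; now {76, 72, 64, 63, 59, 57}
insert 70 → {76, 72, 70, 64, 63, 59, 57}
serve next job → 76; now {72, 70, 64, 63, 59, 57}
insert 78 → {78, 72, 70, 64, 63, 59, 57}
serve next job → 78; now {72, 70, 64, 63, 59, 57}
insert 74 → {74, 72, 70, 64, 63, 59, 57}
insert 82 → {82, 74, 72, 70, 64, 63, 59, 57}
insert 75 → {82, 75, 74, 72, 70, 64, 63, 59, 57}
serve next job → 82; now {75, 74, 72, 70, 64, 63, 59, 57}
serve next job → 75; now {74, 72, 70, 64, 63, 59, 57}
serve next job → 74; now {72, 70, 64, 63, 59, 57}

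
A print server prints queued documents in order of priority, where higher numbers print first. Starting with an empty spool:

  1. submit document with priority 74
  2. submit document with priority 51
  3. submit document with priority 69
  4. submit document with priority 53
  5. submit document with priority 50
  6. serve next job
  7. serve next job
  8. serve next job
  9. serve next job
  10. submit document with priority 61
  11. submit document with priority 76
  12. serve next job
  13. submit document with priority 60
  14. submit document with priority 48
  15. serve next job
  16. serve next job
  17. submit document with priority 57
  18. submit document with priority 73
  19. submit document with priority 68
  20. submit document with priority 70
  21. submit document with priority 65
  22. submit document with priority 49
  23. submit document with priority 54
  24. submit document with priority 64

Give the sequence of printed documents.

74 → 69 → 53 → 51 → 76 → 61 → 60

insert 74 → {74}
insert 51 → {74, 51}
insert 69 → {74, 69, 51}
insert 53 → {74, 69, 53, 51}
insert 50 → {74, 69, 53, 51, 50}
serve next job → 74; now {69, 53, 51, 50}
serve next job → 69; now {53, 51, 50}
serve next job → 53; now {51, 50}
serve next job → 51; now {50}
insert 61 → {61, 50}
insert 76 → {76, 61, 50}
serve next job → 76; now {61, 50}
insert 60 → {61, 60, 50}
insert 48 → {61, 60, 50, 48}
serve next job → 61; now {60, 50, 48}
serve next job → 60; now {50, 48}
insert 57 → {57, 50, 48}
insert 73 → {73, 57, 50, 48}
insert 68 → {73, 68, 57, 50, 48}
insert 70 → {73, 70, 68, 57, 50, 48}
insert 65 → {73, 70, 68, 65, 57, 50, 48}
insert 49 → {73, 70, 68, 65, 57, 50, 49, 48}
insert 54 → {73, 70, 68, 65, 57, 54, 50, 49, 48}
insert 64 → {73, 70, 68, 65, 64, 57, 54, 50, 49, 48}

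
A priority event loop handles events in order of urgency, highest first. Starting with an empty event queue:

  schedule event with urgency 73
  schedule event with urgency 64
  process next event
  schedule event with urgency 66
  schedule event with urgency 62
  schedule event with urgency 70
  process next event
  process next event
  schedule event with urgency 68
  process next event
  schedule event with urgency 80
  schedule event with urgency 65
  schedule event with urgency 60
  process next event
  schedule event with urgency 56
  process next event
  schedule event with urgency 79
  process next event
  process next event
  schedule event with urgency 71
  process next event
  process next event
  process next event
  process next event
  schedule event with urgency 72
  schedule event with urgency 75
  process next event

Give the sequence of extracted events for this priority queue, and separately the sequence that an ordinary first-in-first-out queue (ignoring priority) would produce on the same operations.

insert 73 → {73}
insert 64 → {73, 64}
process next event → 73; now {64}
insert 66 → {66, 64}
insert 62 → {66, 64, 62}
insert 70 → {70, 66, 64, 62}
process next event → 70; now {66, 64, 62}
process next event → 66; now {64, 62}
insert 68 → {68, 64, 62}
process next event → 68; now {64, 62}
insert 80 → {80, 64, 62}
insert 65 → {80, 65, 64, 62}
insert 60 → {80, 65, 64, 62, 60}
process next event → 80; now {65, 64, 62, 60}
insert 56 → {65, 64, 62, 60, 56}
process next event → 65; now {64, 62, 60, 56}
insert 79 → {79, 64, 62, 60, 56}
process next event → 79; now {64, 62, 60, 56}
process next event → 64; now {62, 60, 56}
insert 71 → {71, 62, 60, 56}
process next event → 71; now {62, 60, 56}
process next event → 62; now {60, 56}
process next event → 60; now {56}
process next event → 56; now {}
insert 72 → {72}
insert 75 → {75, 72}
process next event → 75; now {72}

priority queue: 73 → 70 → 66 → 68 → 80 → 65 → 79 → 64 → 71 → 62 → 60 → 56 → 75; FIFO queue: 73, 64, 66, 62, 70, 68, 80, 65, 60, 56, 79, 71, 72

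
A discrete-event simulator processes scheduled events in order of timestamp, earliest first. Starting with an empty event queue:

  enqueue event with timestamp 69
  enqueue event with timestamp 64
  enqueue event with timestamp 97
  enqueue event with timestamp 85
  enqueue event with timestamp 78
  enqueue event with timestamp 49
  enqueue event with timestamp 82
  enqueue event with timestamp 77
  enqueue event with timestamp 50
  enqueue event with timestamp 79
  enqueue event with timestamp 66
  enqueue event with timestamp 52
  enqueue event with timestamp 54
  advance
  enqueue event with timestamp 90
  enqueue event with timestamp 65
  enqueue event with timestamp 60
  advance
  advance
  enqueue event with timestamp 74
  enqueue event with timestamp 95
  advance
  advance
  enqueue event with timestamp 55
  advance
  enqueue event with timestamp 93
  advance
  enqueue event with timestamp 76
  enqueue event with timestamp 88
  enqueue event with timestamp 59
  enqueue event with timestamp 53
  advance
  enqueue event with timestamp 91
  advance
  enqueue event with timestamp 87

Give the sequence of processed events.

insert 69 → {69}
insert 64 → {64, 69}
insert 97 → {64, 69, 97}
insert 85 → {64, 69, 85, 97}
insert 78 → {64, 69, 78, 85, 97}
insert 49 → {49, 64, 69, 78, 85, 97}
insert 82 → {49, 64, 69, 78, 82, 85, 97}
insert 77 → {49, 64, 69, 77, 78, 82, 85, 97}
insert 50 → {49, 50, 64, 69, 77, 78, 82, 85, 97}
insert 79 → {49, 50, 64, 69, 77, 78, 79, 82, 85, 97}
insert 66 → {49, 50, 64, 66, 69, 77, 78, 79, 82, 85, 97}
insert 52 → {49, 50, 52, 64, 66, 69, 77, 78, 79, 82, 85, 97}
insert 54 → {49, 50, 52, 54, 64, 66, 69, 77, 78, 79, 82, 85, 97}
advance → 49; now {50, 52, 54, 64, 66, 69, 77, 78, 79, 82, 85, 97}
insert 90 → {50, 52, 54, 64, 66, 69, 77, 78, 79, 82, 85, 90, 97}
insert 65 → {50, 52, 54, 64, 65, 66, 69, 77, 78, 79, 82, 85, 90, 97}
insert 60 → {50, 52, 54, 60, 64, 65, 66, 69, 77, 78, 79, 82, 85, 90, 97}
advance → 50; now {52, 54, 60, 64, 65, 66, 69, 77, 78, 79, 82, 85, 90, 97}
advance → 52; now {54, 60, 64, 65, 66, 69, 77, 78, 79, 82, 85, 90, 97}
insert 74 → {54, 60, 64, 65, 66, 69, 74, 77, 78, 79, 82, 85, 90, 97}
insert 95 → {54, 60, 64, 65, 66, 69, 74, 77, 78, 79, 82, 85, 90, 95, 97}
advance → 54; now {60, 64, 65, 66, 69, 74, 77, 78, 79, 82, 85, 90, 95, 97}
advance → 60; now {64, 65, 66, 69, 74, 77, 78, 79, 82, 85, 90, 95, 97}
insert 55 → {55, 64, 65, 66, 69, 74, 77, 78, 79, 82, 85, 90, 95, 97}
advance → 55; now {64, 65, 66, 69, 74, 77, 78, 79, 82, 85, 90, 95, 97}
insert 93 → {64, 65, 66, 69, 74, 77, 78, 79, 82, 85, 90, 93, 95, 97}
advance → 64; now {65, 66, 69, 74, 77, 78, 79, 82, 85, 90, 93, 95, 97}
insert 76 → {65, 66, 69, 74, 76, 77, 78, 79, 82, 85, 90, 93, 95, 97}
insert 88 → {65, 66, 69, 74, 76, 77, 78, 79, 82, 85, 88, 90, 93, 95, 97}
insert 59 → {59, 65, 66, 69, 74, 76, 77, 78, 79, 82, 85, 88, 90, 93, 95, 97}
insert 53 → {53, 59, 65, 66, 69, 74, 76, 77, 78, 79, 82, 85, 88, 90, 93, 95, 97}
advance → 53; now {59, 65, 66, 69, 74, 76, 77, 78, 79, 82, 85, 88, 90, 93, 95, 97}
insert 91 → {59, 65, 66, 69, 74, 76, 77, 78, 79, 82, 85, 88, 90, 91, 93, 95, 97}
advance → 59; now {65, 66, 69, 74, 76, 77, 78, 79, 82, 85, 88, 90, 91, 93, 95, 97}
insert 87 → {65, 66, 69, 74, 76, 77, 78, 79, 82, 85, 87, 88, 90, 91, 93, 95, 97}

49 → 50 → 52 → 54 → 60 → 55 → 64 → 53 → 59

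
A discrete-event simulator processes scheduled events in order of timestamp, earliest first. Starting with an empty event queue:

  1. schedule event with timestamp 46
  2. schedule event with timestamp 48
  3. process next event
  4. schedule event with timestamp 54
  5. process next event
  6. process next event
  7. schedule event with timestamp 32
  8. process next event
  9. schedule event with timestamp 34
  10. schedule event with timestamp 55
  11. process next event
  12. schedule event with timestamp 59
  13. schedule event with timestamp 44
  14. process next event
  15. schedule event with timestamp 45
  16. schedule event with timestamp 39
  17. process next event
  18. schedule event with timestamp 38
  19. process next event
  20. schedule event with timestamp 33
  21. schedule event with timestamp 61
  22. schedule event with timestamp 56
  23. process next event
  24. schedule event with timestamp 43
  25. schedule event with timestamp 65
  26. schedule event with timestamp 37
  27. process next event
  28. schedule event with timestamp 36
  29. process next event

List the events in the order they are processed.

46, 48, 54, 32, 34, 44, 39, 38, 33, 37, 36

insert 46 → {46}
insert 48 → {46, 48}
process next event → 46; now {48}
insert 54 → {48, 54}
process next event → 48; now {54}
process next event → 54; now {}
insert 32 → {32}
process next event → 32; now {}
insert 34 → {34}
insert 55 → {34, 55}
process next event → 34; now {55}
insert 59 → {55, 59}
insert 44 → {44, 55, 59}
process next event → 44; now {55, 59}
insert 45 → {45, 55, 59}
insert 39 → {39, 45, 55, 59}
process next event → 39; now {45, 55, 59}
insert 38 → {38, 45, 55, 59}
process next event → 38; now {45, 55, 59}
insert 33 → {33, 45, 55, 59}
insert 61 → {33, 45, 55, 59, 61}
insert 56 → {33, 45, 55, 56, 59, 61}
process next event → 33; now {45, 55, 56, 59, 61}
insert 43 → {43, 45, 55, 56, 59, 61}
insert 65 → {43, 45, 55, 56, 59, 61, 65}
insert 37 → {37, 43, 45, 55, 56, 59, 61, 65}
process next event → 37; now {43, 45, 55, 56, 59, 61, 65}
insert 36 → {36, 43, 45, 55, 56, 59, 61, 65}
process next event → 36; now {43, 45, 55, 56, 59, 61, 65}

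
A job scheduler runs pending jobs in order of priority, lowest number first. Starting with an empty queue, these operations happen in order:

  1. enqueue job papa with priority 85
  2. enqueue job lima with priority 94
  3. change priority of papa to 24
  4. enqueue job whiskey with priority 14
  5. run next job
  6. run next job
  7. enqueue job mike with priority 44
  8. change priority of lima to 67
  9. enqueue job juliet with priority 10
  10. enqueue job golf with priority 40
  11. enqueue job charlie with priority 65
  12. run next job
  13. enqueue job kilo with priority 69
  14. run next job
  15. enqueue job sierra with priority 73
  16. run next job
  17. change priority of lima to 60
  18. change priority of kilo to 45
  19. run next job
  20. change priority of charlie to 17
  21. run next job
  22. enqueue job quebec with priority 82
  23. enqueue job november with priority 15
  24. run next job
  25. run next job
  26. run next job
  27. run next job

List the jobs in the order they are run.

add papa (priority 85) → {papa:85}
add lima (priority 94) → {papa:85, lima:94}
update papa to priority 24 → {papa:24, lima:94}
add whiskey (priority 14) → {whiskey:14, papa:24, lima:94}
run next job → whiskey; now {papa:24, lima:94}
run next job → papa; now {lima:94}
add mike (priority 44) → {mike:44, lima:94}
update lima to priority 67 → {mike:44, lima:67}
add juliet (priority 10) → {juliet:10, mike:44, lima:67}
add golf (priority 40) → {juliet:10, golf:40, mike:44, lima:67}
add charlie (priority 65) → {juliet:10, golf:40, mike:44, charlie:65, lima:67}
run next job → juliet; now {golf:40, mike:44, charlie:65, lima:67}
add kilo (priority 69) → {golf:40, mike:44, charlie:65, lima:67, kilo:69}
run next job → golf; now {mike:44, charlie:65, lima:67, kilo:69}
add sierra (priority 73) → {mike:44, charlie:65, lima:67, kilo:69, sierra:73}
run next job → mike; now {charlie:65, lima:67, kilo:69, sierra:73}
update lima to priority 60 → {lima:60, charlie:65, kilo:69, sierra:73}
update kilo to priority 45 → {kilo:45, lima:60, charlie:65, sierra:73}
run next job → kilo; now {lima:60, charlie:65, sierra:73}
update charlie to priority 17 → {charlie:17, lima:60, sierra:73}
run next job → charlie; now {lima:60, sierra:73}
add quebec (priority 82) → {lima:60, sierra:73, quebec:82}
add november (priority 15) → {november:15, lima:60, sierra:73, quebec:82}
run next job → november; now {lima:60, sierra:73, quebec:82}
run next job → lima; now {sierra:73, quebec:82}
run next job → sierra; now {quebec:82}
run next job → quebec; now {}

whiskey, papa, juliet, golf, mike, kilo, charlie, november, lima, sierra, quebec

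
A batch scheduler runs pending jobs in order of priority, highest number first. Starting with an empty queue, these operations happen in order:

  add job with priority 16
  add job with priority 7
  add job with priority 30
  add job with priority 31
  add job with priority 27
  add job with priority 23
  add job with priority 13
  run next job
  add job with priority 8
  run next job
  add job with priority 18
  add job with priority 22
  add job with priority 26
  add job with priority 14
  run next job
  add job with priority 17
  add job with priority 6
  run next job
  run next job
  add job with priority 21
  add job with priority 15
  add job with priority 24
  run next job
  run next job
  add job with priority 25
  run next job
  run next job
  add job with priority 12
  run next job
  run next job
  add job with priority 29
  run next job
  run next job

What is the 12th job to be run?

insert 16 → {16}
insert 7 → {16, 7}
insert 30 → {30, 16, 7}
insert 31 → {31, 30, 16, 7}
insert 27 → {31, 30, 27, 16, 7}
insert 23 → {31, 30, 27, 23, 16, 7}
insert 13 → {31, 30, 27, 23, 16, 13, 7}
run next job → 31; now {30, 27, 23, 16, 13, 7}
insert 8 → {30, 27, 23, 16, 13, 8, 7}
run next job → 30; now {27, 23, 16, 13, 8, 7}
insert 18 → {27, 23, 18, 16, 13, 8, 7}
insert 22 → {27, 23, 22, 18, 16, 13, 8, 7}
insert 26 → {27, 26, 23, 22, 18, 16, 13, 8, 7}
insert 14 → {27, 26, 23, 22, 18, 16, 14, 13, 8, 7}
run next job → 27; now {26, 23, 22, 18, 16, 14, 13, 8, 7}
insert 17 → {26, 23, 22, 18, 17, 16, 14, 13, 8, 7}
insert 6 → {26, 23, 22, 18, 17, 16, 14, 13, 8, 7, 6}
run next job → 26; now {23, 22, 18, 17, 16, 14, 13, 8, 7, 6}
run next job → 23; now {22, 18, 17, 16, 14, 13, 8, 7, 6}
insert 21 → {22, 21, 18, 17, 16, 14, 13, 8, 7, 6}
insert 15 → {22, 21, 18, 17, 16, 15, 14, 13, 8, 7, 6}
insert 24 → {24, 22, 21, 18, 17, 16, 15, 14, 13, 8, 7, 6}
run next job → 24; now {22, 21, 18, 17, 16, 15, 14, 13, 8, 7, 6}
run next job → 22; now {21, 18, 17, 16, 15, 14, 13, 8, 7, 6}
insert 25 → {25, 21, 18, 17, 16, 15, 14, 13, 8, 7, 6}
run next job → 25; now {21, 18, 17, 16, 15, 14, 13, 8, 7, 6}
run next job → 21; now {18, 17, 16, 15, 14, 13, 8, 7, 6}
insert 12 → {18, 17, 16, 15, 14, 13, 12, 8, 7, 6}
run next job → 18; now {17, 16, 15, 14, 13, 12, 8, 7, 6}
run next job → 17; now {16, 15, 14, 13, 12, 8, 7, 6}
insert 29 → {29, 16, 15, 14, 13, 12, 8, 7, 6}
run next job → 29; now {16, 15, 14, 13, 12, 8, 7, 6}
run next job → 16; now {15, 14, 13, 12, 8, 7, 6}

29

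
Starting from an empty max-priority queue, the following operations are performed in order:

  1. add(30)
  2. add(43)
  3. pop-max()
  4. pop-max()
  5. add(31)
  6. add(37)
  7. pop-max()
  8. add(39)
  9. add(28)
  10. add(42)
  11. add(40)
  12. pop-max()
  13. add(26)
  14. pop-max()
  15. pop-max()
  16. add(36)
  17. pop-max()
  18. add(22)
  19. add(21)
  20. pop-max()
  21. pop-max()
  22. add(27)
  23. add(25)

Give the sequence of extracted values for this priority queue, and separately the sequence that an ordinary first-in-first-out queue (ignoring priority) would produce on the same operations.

insert 30 → {30}
insert 43 → {43, 30}
pop-max → 43; now {30}
pop-max → 30; now {}
insert 31 → {31}
insert 37 → {37, 31}
pop-max → 37; now {31}
insert 39 → {39, 31}
insert 28 → {39, 31, 28}
insert 42 → {42, 39, 31, 28}
insert 40 → {42, 40, 39, 31, 28}
pop-max → 42; now {40, 39, 31, 28}
insert 26 → {40, 39, 31, 28, 26}
pop-max → 40; now {39, 31, 28, 26}
pop-max → 39; now {31, 28, 26}
insert 36 → {36, 31, 28, 26}
pop-max → 36; now {31, 28, 26}
insert 22 → {31, 28, 26, 22}
insert 21 → {31, 28, 26, 22, 21}
pop-max → 31; now {28, 26, 22, 21}
pop-max → 28; now {26, 22, 21}
insert 27 → {27, 26, 22, 21}
insert 25 → {27, 26, 25, 22, 21}

priority queue: 43 → 30 → 37 → 42 → 40 → 39 → 36 → 31 → 28; FIFO queue: [30, 43, 31, 37, 39, 28, 42, 40, 26]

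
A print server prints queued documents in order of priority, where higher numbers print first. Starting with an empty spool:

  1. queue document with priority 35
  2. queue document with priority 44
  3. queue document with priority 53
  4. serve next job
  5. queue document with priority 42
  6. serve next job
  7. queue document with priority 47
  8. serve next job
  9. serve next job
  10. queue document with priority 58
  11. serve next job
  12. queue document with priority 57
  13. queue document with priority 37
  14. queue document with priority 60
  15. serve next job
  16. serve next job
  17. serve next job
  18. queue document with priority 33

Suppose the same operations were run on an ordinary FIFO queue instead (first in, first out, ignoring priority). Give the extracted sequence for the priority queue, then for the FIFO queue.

insert 35 → {35}
insert 44 → {44, 35}
insert 53 → {53, 44, 35}
serve next job → 53; now {44, 35}
insert 42 → {44, 42, 35}
serve next job → 44; now {42, 35}
insert 47 → {47, 42, 35}
serve next job → 47; now {42, 35}
serve next job → 42; now {35}
insert 58 → {58, 35}
serve next job → 58; now {35}
insert 57 → {57, 35}
insert 37 → {57, 37, 35}
insert 60 → {60, 57, 37, 35}
serve next job → 60; now {57, 37, 35}
serve next job → 57; now {37, 35}
serve next job → 37; now {35}
insert 33 → {35, 33}

priority queue: 53, 44, 47, 42, 58, 60, 57, 37; FIFO queue: 35, 44, 53, 42, 47, 58, 57, 37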